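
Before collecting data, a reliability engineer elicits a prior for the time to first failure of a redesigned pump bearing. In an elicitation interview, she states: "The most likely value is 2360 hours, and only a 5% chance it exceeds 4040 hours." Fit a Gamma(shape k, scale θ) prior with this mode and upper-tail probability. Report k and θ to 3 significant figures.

Gamma(k,θ) with k>1 has mode (k−1)θ, so θ = 2360/(k−1).
Need P(X < 4040) = 0.95 with θ tied to k this way. Start at k = 2, θ = 2360: P(X<4040) ≈ 0.510.
Too low — raise k to concentrate. Iterating converges to k ≈ 10.7.
Then θ = 2360/(10.7−1) ≈ 244.

k ≈ 10.7, θ ≈ 244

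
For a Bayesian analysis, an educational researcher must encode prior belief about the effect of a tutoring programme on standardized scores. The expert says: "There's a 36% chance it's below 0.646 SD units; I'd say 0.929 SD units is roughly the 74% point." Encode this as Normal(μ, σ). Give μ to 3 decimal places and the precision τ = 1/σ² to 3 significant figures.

For Normal(μ,σ), the p-quantile is μ + z_p·σ. Here z_{0.36} = -0.3585, z_{0.74} = 0.6433.
So 0.646 = μ − 0.3585σ and 0.929 = μ + 0.6433σ.
Subtracting: σ = (0.929 − 0.646)/(0.6433 − (-0.3585)) = 0.282.
Then μ = 0.646 − (-0.3585)·0.282 = 0.747.
Precision τ = 1/σ² = 1/0.2825² = 12.5.

μ = 0.747, τ = 12.5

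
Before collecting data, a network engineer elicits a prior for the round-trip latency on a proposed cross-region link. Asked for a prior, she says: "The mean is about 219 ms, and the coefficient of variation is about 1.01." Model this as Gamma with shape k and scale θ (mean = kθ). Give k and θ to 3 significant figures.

For Gamma(k, scale θ): mean = kθ, variance = kθ², so CV = 1/√k.
CV = 1.01, hence k = 1/CV² = 0.98.
Then θ = mean/k = 219/0.98 = 223.

k ≈ 0.98, θ ≈ 223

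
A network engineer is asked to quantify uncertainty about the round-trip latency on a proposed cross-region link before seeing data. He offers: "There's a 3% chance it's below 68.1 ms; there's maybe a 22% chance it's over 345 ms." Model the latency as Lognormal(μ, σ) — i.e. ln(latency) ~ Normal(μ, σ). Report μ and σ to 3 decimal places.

If T ~ Lognormal(μ,σ) then ln T ~ Normal(μ,σ), so the p-quantile of ln T is μ + z_p·σ.
ln(68.1) = 4.221 and ln(345) = 5.844; z_{0.03} = -1.881, z_{0.78} = 0.7722.
σ = (5.844 − 4.221)/(0.7722 − (-1.881)) = 0.612.
μ = 4.221 − (-1.881)·0.612 = 5.371.

μ ≈ 5.371, σ ≈ 0.612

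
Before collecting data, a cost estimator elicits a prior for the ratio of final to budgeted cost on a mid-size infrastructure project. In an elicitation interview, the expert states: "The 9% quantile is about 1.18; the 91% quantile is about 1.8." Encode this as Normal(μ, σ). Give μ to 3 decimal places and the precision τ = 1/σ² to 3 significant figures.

For Normal(μ,σ), the p-quantile is μ + z_p·σ. Here z_{0.09} = -1.341, z_{0.91} = 1.341.
So 1.18 = μ − 1.341σ and 1.8 = μ + 1.341σ.
Subtracting: σ = (1.8 − 1.18)/(1.341 − (-1.341)) = 0.231.
Then μ = 1.18 − (-1.341)·0.231 = 1.490.
Precision τ = 1/σ² = 1/0.2312² = 18.7.

μ = 1.490, τ = 18.7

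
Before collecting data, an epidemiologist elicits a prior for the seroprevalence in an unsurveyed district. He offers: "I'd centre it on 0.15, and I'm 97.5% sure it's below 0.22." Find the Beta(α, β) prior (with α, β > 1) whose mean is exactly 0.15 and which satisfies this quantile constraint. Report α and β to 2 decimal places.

α ≈ 17.45, β ≈ 98.87

With mean 0.15 fixed, write α = 0.15s, β = 0.85s where s = α+β.
Need P(θ < 0.22) = 0.975 under Beta(0.15s, 0.85s). Normal approximation: (q−m)/√(m(1−m)/s) ≈ z_{0.975} = 1.96, so s ≈ 0.15·0.85·(1.96)²/(0.22−0.15)² = 100.0.
At s = 100.0: P(θ<0.22) ≈ 0.966. Adjusting to match 0.975 gives s ≈ 116.32.
So α = 0.15·116.32 ≈ 17.45, β = 0.85·116.32 ≈ 98.87.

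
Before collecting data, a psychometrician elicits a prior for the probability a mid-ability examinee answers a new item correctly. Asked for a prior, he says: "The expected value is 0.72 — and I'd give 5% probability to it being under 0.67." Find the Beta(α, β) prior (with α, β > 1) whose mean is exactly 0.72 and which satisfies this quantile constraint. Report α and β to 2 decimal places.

With mean 0.72 fixed, write α = 0.72s, β = 0.28s where s = α+β.
Need P(θ < 0.67) = 0.05 under Beta(0.72s, 0.28s). Normal approximation: (q−m)/√(m(1−m)/s) ≈ z_{0.05} = -1.64, so s ≈ 0.72·0.28·(-1.64)²/(0.67−0.72)² = 218.2.
At s = 218.2: P(θ<0.67) ≈ 0.053. Adjusting to match 0.05 gives s ≈ 227.05.
So α = 0.72·227.05 ≈ 163.48, β = 0.28·227.05 ≈ 63.57.

α ≈ 163.48, β ≈ 63.57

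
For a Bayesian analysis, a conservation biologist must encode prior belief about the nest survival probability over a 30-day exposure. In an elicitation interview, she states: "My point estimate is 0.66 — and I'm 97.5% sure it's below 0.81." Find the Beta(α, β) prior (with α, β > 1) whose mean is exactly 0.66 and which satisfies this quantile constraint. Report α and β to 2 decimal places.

With mean 0.66 fixed, write α = 0.66s, β = 0.34s where s = α+β.
Need P(θ < 0.81) = 0.975 under Beta(0.66s, 0.34s). Normal approximation: (q−m)/√(m(1−m)/s) ≈ z_{0.975} = 1.96, so s ≈ 0.66·0.34·(1.96)²/(0.81−0.66)² = 38.3.
At s = 38.3: P(θ<0.81) ≈ 0.984. Adjusting to match 0.975 gives s ≈ 32.40.
So α = 0.66·32.40 ≈ 21.38, β = 0.34·32.40 ≈ 11.02.

α ≈ 21.38, β ≈ 11.02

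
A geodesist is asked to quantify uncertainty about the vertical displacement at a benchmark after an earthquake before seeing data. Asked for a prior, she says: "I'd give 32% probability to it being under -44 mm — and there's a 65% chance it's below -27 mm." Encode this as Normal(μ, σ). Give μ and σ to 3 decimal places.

μ = -34.679, σ = 19.929

The p-quantile of Normal(μ,σ) is μ + z_p·σ, with z_{0.32} = -0.4677 and z_{0.65} = 0.3853.
Eliminate σ: μ = (z₂·x₁ − z₁·x₂)/(z₂ − z₁) = (0.3853·-44 − (-0.4677)·-27)/0.853 = -34.679.
Then σ = (x₂ − x₁)/(z₂ − z₁) = (-27 − -44)/0.853 = 19.929.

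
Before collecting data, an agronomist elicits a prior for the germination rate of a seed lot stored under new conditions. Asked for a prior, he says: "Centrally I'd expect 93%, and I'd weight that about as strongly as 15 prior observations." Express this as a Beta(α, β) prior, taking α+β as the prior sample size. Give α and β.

Under the effective-sample-size interpretation, Beta(α, β) has prior mean α/(α+β) and prior sample size α+β.
So α+β = 15 and α/(α+β) = 0.93, giving α = 0.93·15 = 13.95 and β = 15 − 13.95 = 1.05.

α = 13.95, β = 1.05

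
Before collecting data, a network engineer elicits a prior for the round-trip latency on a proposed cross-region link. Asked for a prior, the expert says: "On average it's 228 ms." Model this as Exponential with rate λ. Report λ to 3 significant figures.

λ ≈ 0.00439

Exponential mean = 1/λ, so λ = 1/228.0 = 0.00439.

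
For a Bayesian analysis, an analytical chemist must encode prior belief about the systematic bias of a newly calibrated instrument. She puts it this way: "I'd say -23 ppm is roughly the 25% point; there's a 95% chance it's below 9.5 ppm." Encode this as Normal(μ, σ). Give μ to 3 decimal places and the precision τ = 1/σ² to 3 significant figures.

μ = -13.549, τ = 0.00509

For Normal(μ,σ), the p-quantile is μ + z_p·σ. Here z_{0.25} = -0.6745, z_{0.95} = 1.645.
So -23 = μ − 0.6745σ and 9.5 = μ + 1.645σ.
Subtracting: σ = (9.5 − -23)/(1.645 − (-0.6745)) = 14.013.
Then μ = -23 − (-0.6745)·14.013 = -13.549.
Precision τ = 1/σ² = 1/14.01² = 0.00509.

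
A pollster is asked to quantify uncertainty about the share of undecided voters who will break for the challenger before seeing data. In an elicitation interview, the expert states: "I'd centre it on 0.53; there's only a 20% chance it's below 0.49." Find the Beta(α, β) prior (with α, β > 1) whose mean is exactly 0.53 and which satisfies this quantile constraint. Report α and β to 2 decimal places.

With mean 0.53 fixed, write α = 0.53s, β = 0.47s where s = α+β.
Need P(θ < 0.49) = 0.2 under Beta(0.53s, 0.47s). Normal approximation: (q−m)/√(m(1−m)/s) ≈ z_{0.2} = -0.842, so s ≈ 0.53·0.47·(-0.842)²/(0.49−0.53)² = 110.3.
At s = 110.3: P(θ<0.49) ≈ 0.200. Adjusting to match 0.2 gives s ≈ 110.13.
So α = 0.53·110.13 ≈ 58.37, β = 0.47·110.13 ≈ 51.76.

α ≈ 58.37, β ≈ 51.76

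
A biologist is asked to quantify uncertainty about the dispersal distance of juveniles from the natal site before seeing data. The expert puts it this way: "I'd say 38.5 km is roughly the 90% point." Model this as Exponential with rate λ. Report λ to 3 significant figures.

λ ≈ 0.0598

P(T < 38.5) = 1 − e^(−λ·38.5) = 0.9, so λ = −ln(1−0.9)/38.5 = −ln(0.1)/38.5 = 0.0598.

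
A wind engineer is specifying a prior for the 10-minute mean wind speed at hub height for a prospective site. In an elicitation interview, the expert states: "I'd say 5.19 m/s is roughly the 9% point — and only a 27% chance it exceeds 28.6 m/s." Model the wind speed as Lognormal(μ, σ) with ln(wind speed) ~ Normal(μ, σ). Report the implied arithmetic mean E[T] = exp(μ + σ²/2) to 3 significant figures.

If T ~ Lognormal(μ,σ) then ln T ~ Normal(μ,σ), so the p-quantile of ln T is μ + z_p·σ.
ln(5.19) = 1.647 and ln(28.6) = 3.353; z_{0.09} = -1.341, z_{0.73} = 0.6128.
σ = (3.353 − 1.647)/(0.6128 − (-1.341)) = 0.874.
μ = 1.647 − (-1.341)·0.874 = 2.818.
E[T] = exp(μ + σ²/2) = exp(2.818 + 0.3816) = 24.5 m/s.

E[T] ≈ 24.5 m/s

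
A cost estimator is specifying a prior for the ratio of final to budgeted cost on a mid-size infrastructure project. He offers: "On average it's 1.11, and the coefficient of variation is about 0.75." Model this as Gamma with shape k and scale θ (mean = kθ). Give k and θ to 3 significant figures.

k ≈ 1.78, θ ≈ 0.624

For Gamma(k, scale θ): mean = kθ, variance = kθ², so CV = 1/√k.
CV = 0.75, hence k = 1/CV² = 1.78.
Then θ = mean/k = 1.11/1.78 = 0.624.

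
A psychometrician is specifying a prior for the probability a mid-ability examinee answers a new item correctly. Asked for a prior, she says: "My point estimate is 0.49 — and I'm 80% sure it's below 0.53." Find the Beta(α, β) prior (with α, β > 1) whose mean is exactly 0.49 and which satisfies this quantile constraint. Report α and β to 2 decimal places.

With mean 0.49 fixed, write α = 0.49s, β = 0.51s where s = α+β.
Need P(θ < 0.53) = 0.8 under Beta(0.49s, 0.51s). Normal approximation: (q−m)/√(m(1−m)/s) ≈ z_{0.8} = 0.842, so s ≈ 0.49·0.51·(0.842)²/(0.53−0.49)² = 110.6.
At s = 110.6: P(θ<0.53) ≈ 0.800. Adjusting to match 0.8 gives s ≈ 110.68.
So α = 0.49·110.68 ≈ 54.23, β = 0.51·110.68 ≈ 56.45.

α ≈ 54.23, β ≈ 56.45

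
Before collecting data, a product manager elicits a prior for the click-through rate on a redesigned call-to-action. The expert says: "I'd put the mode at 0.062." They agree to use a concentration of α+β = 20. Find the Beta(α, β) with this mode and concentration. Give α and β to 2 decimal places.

For α,β > 1 the Beta mode is (α−1)/(α+β−2). With α+β = 20, the mode is (α−1)/18.
Set (α−1)/18 = 0.062 → α = 1 + 0.062·18 = 2.12.
β = 20 − α = 17.88.

α = 2.12, β = 17.88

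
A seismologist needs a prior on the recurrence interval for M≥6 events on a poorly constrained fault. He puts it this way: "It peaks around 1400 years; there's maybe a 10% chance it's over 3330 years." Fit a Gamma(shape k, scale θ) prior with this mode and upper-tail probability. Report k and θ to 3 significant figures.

Gamma(k,θ) with k>1 has mode (k−1)θ, so θ = 1400/(k−1).
Need P(X < 3330) = 0.9 with θ tied to k this way. Start at k = 2, θ = 1400: P(X<3330) ≈ 0.687.
Too low — raise k to concentrate. Iterating converges to k ≈ 3.56.
Then θ = 1400/(3.56−1) ≈ 547.

k ≈ 3.56, θ ≈ 547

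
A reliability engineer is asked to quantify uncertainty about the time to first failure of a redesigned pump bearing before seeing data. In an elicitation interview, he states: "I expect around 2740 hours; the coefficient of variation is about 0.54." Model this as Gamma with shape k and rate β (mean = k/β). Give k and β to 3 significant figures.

k ≈ 3.43, β ≈ 0.00125

For Gamma(k, rate β): mean = k/β, variance = k/β², so CV = 1/√k.
CV = 0.54, hence k = 1/CV² = 3.43.
Then β = k/mean = 3.43/2740 = 0.00125.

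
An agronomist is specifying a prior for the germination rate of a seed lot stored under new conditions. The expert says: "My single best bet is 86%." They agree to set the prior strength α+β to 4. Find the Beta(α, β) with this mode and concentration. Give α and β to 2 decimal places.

For α,β > 1 the Beta mode is (α−1)/(α+β−2). With α+β = 4, the mode is (α−1)/2.
Set (α−1)/2 = 0.86 → α = 1 + 0.86·2 = 2.72.
β = 4 − α = 1.28.

α = 2.72, β = 1.28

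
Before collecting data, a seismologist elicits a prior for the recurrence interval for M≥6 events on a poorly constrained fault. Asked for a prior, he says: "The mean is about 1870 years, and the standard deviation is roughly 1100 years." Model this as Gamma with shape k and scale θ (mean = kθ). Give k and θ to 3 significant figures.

k ≈ 2.89, θ ≈ 647

For Gamma(k, scale θ): mean = kθ, variance = kθ², so CV = 1/√k.
CV = SD/mean = 1100/1870 = 0.5882, hence k = 1/CV² = 2.89.
Then θ = mean/k = 1870/2.89 = 647.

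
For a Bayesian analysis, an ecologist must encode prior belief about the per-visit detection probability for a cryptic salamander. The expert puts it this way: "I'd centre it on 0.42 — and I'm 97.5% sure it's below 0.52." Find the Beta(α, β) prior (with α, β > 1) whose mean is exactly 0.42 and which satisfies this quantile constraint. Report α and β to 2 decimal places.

With mean 0.42 fixed, write α = 0.42s, β = 0.58s where s = α+β.
Need P(θ < 0.52) = 0.975 under Beta(0.42s, 0.58s). Normal approximation: (q−m)/√(m(1−m)/s) ≈ z_{0.975} = 1.96, so s ≈ 0.42·0.58·(1.96)²/(0.52−0.42)² = 93.6.
At s = 93.6: P(θ<0.52) ≈ 0.974. Adjusting to match 0.975 gives s ≈ 95.18.
So α = 0.42·95.18 ≈ 39.97, β = 0.58·95.18 ≈ 55.20.

α ≈ 39.97, β ≈ 55.20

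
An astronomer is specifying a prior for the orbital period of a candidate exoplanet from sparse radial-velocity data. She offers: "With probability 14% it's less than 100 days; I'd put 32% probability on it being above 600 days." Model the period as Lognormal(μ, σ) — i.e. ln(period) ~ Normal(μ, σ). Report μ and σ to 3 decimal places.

μ ≈ 5.856, σ ≈ 1.157

If T ~ Lognormal(μ,σ) then ln T ~ Normal(μ,σ), so the p-quantile of ln T is μ + z_p·σ.
ln(100) = 4.605 and ln(600) = 6.397; z_{0.14} = -1.08, z_{0.68} = 0.4677.
σ = (6.397 − 4.605)/(0.4677 − (-1.08)) = 1.157.
μ = 4.605 − (-1.08)·1.157 = 5.856.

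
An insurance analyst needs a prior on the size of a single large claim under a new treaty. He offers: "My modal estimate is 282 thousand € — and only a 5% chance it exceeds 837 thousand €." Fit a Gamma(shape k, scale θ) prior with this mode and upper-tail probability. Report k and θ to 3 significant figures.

k ≈ 3.24, θ ≈ 126

Gamma(k,θ) with k>1 has mode (k−1)θ, so θ = 282/(k−1).
Need P(X < 837) = 0.95 with θ tied to k this way. Start at k = 2, θ = 282: P(X<837) ≈ 0.796.
Too low — raise k to concentrate. Iterating converges to k ≈ 3.24.
Then θ = 282/(3.24−1) ≈ 126.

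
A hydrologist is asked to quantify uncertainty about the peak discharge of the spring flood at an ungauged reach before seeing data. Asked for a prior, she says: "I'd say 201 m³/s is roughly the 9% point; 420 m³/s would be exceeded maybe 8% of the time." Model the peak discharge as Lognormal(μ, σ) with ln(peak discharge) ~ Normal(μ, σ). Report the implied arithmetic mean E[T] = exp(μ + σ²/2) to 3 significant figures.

E[T] ≈ 299 m³/s

If T ~ Lognormal(μ,σ) then ln T ~ Normal(μ,σ), so the p-quantile of ln T is μ + z_p·σ.
ln(201) = 5.303 and ln(420) = 6.04; z_{0.09} = -1.341, z_{0.92} = 1.405.
σ = (6.04 − 5.303)/(1.405 − (-1.341)) = 0.268.
μ = 5.303 − (-1.341)·0.268 = 5.663.
E[T] = exp(μ + σ²/2) = exp(5.663 + 0.0360) = 299 m³/s.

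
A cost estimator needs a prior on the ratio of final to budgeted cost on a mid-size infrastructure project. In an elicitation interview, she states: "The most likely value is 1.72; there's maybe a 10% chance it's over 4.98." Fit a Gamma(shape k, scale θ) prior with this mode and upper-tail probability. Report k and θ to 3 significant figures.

k ≈ 2.69, θ ≈ 1.02

Gamma(k,θ) with k>1 has mode (k−1)θ, so θ = 1.72/(k−1).
Need P(X < 4.98) = 0.9 with θ tied to k this way. Start at k = 2, θ = 1.72: P(X<4.98) ≈ 0.785.
Too low — raise k to concentrate. Iterating converges to k ≈ 2.69.
Then θ = 1.72/(2.69−1) ≈ 1.02.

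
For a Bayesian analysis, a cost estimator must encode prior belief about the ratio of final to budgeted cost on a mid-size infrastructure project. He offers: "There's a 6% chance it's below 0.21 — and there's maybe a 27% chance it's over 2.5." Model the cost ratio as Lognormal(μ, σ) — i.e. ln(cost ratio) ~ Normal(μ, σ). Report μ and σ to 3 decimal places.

If T ~ Lognormal(μ,σ) then ln T ~ Normal(μ,σ), so the p-quantile of ln T is μ + z_p·σ.
ln(0.21) = -1.561 and ln(2.5) = 0.9163; z_{0.06} = -1.555, z_{0.73} = 0.6128.
σ = (0.9163 − -1.561)/(0.6128 − (-1.555)) = 1.143.
μ = -1.561 − (-1.555)·1.143 = 0.216.

μ ≈ 0.216, σ ≈ 1.143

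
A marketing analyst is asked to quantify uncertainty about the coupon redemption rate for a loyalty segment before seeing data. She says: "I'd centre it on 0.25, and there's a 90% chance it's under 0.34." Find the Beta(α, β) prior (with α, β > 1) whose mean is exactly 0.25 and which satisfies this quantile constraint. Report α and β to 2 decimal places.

α ≈ 9.94, β ≈ 29.81

With mean 0.25 fixed, write α = 0.25s, β = 0.75s where s = α+β.
Need P(θ < 0.34) = 0.9 under Beta(0.25s, 0.75s). Normal approximation: (q−m)/√(m(1−m)/s) ≈ z_{0.9} = 1.28, so s ≈ 0.25·0.75·(1.28)²/(0.34−0.25)² = 38.0.
At s = 38.0: P(θ<0.34) ≈ 0.895. Adjusting to match 0.9 gives s ≈ 39.75.
So α = 0.25·39.75 ≈ 9.94, β = 0.75·39.75 ≈ 29.81.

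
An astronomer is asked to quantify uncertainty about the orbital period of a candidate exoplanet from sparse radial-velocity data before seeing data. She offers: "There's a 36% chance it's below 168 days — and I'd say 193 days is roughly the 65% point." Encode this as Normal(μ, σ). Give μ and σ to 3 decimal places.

For Normal(μ,σ), the p-quantile is μ + z_p·σ. Here z_{0.36} = -0.3585, z_{0.65} = 0.3853.
So 168 = μ − 0.3585σ and 193 = μ + 0.3853σ.
Subtracting: σ = (193 − 168)/(0.3853 − (-0.3585)) = 33.612.
Then μ = 168 − (-0.3585)·33.612 = 180.049.

μ = 180.049, σ = 33.612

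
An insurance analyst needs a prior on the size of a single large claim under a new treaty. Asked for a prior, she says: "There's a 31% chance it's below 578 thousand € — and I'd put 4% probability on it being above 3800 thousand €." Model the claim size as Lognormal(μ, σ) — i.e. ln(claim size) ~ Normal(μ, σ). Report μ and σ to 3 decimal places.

If T ~ Lognormal(μ,σ) then ln T ~ Normal(μ,σ), so the p-quantile of ln T is μ + z_p·σ.
ln(578) = 6.36 and ln(3800) = 8.243; z_{0.31} = -0.4959, z_{0.96} = 1.751.
σ = (8.243 − 6.36)/(1.751 − (-0.4959)) = 0.838.
μ = 6.36 − (-0.4959)·0.838 = 6.775.

μ ≈ 6.775, σ ≈ 0.838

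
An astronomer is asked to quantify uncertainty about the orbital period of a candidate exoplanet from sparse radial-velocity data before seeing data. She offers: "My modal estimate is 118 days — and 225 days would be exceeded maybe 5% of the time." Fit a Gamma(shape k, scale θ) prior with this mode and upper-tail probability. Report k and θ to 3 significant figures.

Gamma(k,θ) with k>1 has mode (k−1)θ, so θ = 118/(k−1).
Need P(X < 225) = 0.95 with θ tied to k this way. Start at k = 2, θ = 118: P(X<225) ≈ 0.568.
Too low — raise k to concentrate. Iterating converges to k ≈ 7.67.
Then θ = 118/(7.67−1) ≈ 17.7.

k ≈ 7.67, θ ≈ 17.7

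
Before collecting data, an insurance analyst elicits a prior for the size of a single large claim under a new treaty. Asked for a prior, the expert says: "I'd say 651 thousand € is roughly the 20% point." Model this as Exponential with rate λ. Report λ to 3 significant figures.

P(T < 651.0) = 1 − e^(−λ·651.0) = 0.2, so λ = −ln(1−0.2)/651.0 = −ln(0.8)/651.0 = 0.000343.

λ ≈ 0.000343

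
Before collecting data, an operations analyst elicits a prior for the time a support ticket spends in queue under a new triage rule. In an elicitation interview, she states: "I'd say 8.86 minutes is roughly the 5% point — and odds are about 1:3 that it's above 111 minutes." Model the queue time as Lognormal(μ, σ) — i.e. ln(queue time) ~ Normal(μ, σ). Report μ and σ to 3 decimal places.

μ ≈ 3.974, σ ≈ 1.090

If T ~ Lognormal(μ,σ) then ln T ~ Normal(μ,σ), so the p-quantile of ln T is μ + z_p·σ.
ln(8.86) = 2.182 and ln(111) = 4.71; z_{0.05} = -1.645, z_{0.75} = 0.6745.
σ = (4.71 − 2.182)/(0.6745 − (-1.645)) = 1.090.
μ = 2.182 − (-1.645)·1.090 = 3.974.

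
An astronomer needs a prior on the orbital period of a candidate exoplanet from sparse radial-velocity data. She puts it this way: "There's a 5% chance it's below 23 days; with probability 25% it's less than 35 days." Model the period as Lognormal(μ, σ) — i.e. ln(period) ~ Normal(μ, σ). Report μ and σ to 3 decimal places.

μ ≈ 3.847, σ ≈ 0.433

If T ~ Lognormal(μ,σ) then ln T ~ Normal(μ,σ), so the p-quantile of ln T is μ + z_p·σ.
ln(23) = 3.135 and ln(35) = 3.555; z_{0.05} = -1.645, z_{0.25} = -0.6745.
σ = (3.555 − 3.135)/(-0.6745 − (-1.645)) = 0.433.
μ = 3.135 − (-1.645)·0.433 = 3.847.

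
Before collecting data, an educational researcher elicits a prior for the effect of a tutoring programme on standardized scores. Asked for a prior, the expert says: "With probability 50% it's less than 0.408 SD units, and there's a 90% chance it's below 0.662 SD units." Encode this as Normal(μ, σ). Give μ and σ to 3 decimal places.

μ = 0.408, σ = 0.198

For Normal(μ,σ), the p-quantile is μ + z_p·σ. Here z_{0.5} = 0, z_{0.9} = 1.282.
So 0.408 = μ + 0σ and 0.662 = μ + 1.282σ.
Subtracting: σ = (0.662 − 0.408)/(1.282 − (0)) = 0.198.
Then μ = 0.408 − (0)·0.198 = 0.408.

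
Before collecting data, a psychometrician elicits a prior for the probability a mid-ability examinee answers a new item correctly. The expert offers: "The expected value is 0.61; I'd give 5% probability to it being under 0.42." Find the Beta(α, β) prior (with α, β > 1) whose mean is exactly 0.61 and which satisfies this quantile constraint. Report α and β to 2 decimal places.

With mean 0.61 fixed, write α = 0.61s, β = 0.39s where s = α+β.
Need P(θ < 0.42) = 0.05 under Beta(0.61s, 0.39s). Normal approximation: (q−m)/√(m(1−m)/s) ≈ z_{0.05} = -1.64, so s ≈ 0.61·0.39·(-1.64)²/(0.42−0.61)² = 17.8.
At s = 17.8: P(θ<0.42) ≈ 0.052. Adjusting to match 0.05 gives s ≈ 18.28.
So α = 0.61·18.28 ≈ 11.15, β = 0.39·18.28 ≈ 7.13.

α ≈ 11.15, β ≈ 7.13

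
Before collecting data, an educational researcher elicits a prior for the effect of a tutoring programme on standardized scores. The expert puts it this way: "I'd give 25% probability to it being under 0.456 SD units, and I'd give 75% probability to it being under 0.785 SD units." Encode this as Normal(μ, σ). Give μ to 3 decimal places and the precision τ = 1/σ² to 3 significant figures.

For Normal(μ,σ), the p-quantile is μ + z_p·σ. Here z_{0.25} = -0.6745, z_{0.75} = 0.6745.
So 0.456 = μ − 0.6745σ and 0.785 = μ + 0.6745σ.
Subtracting: σ = (0.785 − 0.456)/(0.6745 − (-0.6745)) = 0.244.
Then μ = 0.456 − (-0.6745)·0.244 = 0.621.
Precision τ = 1/σ² = 1/0.2439² = 16.8.

μ = 0.621, τ = 16.8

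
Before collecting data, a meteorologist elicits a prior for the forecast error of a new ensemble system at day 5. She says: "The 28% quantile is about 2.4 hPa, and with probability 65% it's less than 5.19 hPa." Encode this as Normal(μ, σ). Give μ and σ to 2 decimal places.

The p-quantile of Normal(μ,σ) is μ + z_p·σ, with z_{0.28} = -0.5828 and z_{0.65} = 0.3853.
Eliminate σ: μ = (z₂·x₁ − z₁·x₂)/(z₂ − z₁) = (0.3853·2.4 − (-0.5828)·5.19)/0.9682 = 4.08.
Then σ = (x₂ − x₁)/(z₂ − z₁) = (5.19 − 2.4)/0.9682 = 2.88.

μ = 4.08, σ = 2.88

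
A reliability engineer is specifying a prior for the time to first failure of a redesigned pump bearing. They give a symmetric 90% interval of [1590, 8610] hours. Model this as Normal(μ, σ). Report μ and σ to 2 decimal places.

μ = 5100.00, σ = 2133.93

A symmetric 90% interval runs μ ± z·σ with z = 1.645.
Half-width = 3510, so σ = 3510/1.645 = 2133.93.
μ is the interval midpoint, 5100.00.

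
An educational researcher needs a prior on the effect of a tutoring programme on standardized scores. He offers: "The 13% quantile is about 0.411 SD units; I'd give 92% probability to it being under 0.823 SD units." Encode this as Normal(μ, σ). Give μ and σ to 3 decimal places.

The p-quantile of Normal(μ,σ) is μ + z_p·σ, with z_{0.13} = -1.126 and z_{0.92} = 1.405.
Eliminate σ: μ = (z₂·x₁ − z₁·x₂)/(z₂ − z₁) = (1.405·0.411 − (-1.126)·0.823)/2.531 = 0.594.
Then σ = (x₂ − x₁)/(z₂ − z₁) = (0.823 − 0.411)/2.531 = 0.163.

μ = 0.594, σ = 0.163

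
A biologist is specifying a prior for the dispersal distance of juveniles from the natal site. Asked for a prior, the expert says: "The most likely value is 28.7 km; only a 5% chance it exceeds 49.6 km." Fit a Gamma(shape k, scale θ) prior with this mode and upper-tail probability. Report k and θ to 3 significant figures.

Gamma(k,θ) with k>1 has mode (k−1)θ, so θ = 28.7/(k−1).
Need P(X < 49.6) = 0.95 with θ tied to k this way. Start at k = 2, θ = 28.7: P(X<49.6) ≈ 0.515.
Too low — raise k to concentrate. Iterating converges to k ≈ 10.3.
Then θ = 28.7/(10.3−1) ≈ 3.08.

k ≈ 10.3, θ ≈ 3.08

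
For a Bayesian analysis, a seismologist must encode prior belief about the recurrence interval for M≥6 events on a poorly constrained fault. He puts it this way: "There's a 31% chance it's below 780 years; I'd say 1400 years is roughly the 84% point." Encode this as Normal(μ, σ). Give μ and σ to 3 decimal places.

The p-quantile of Normal(μ,σ) is μ + z_p·σ, with z_{0.31} = -0.4959 and z_{0.84} = 0.9945.
Eliminate σ: μ = (z₂·x₁ − z₁·x₂)/(z₂ − z₁) = (0.9945·780 − (-0.4959)·1400)/1.49 = 986.284.
Then σ = (x₂ − x₁)/(z₂ − z₁) = (1400 − 780)/1.49 = 416.021.

μ = 986.284, σ = 416.021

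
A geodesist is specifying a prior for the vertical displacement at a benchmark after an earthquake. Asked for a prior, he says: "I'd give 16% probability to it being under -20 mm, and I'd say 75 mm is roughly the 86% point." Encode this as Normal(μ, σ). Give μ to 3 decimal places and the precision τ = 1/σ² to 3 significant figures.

For Normal(μ,σ), the p-quantile is μ + z_p·σ. Here z_{0.16} = -0.9945, z_{0.86} = 1.08.
So -20 = μ − 0.9945σ and 75 = μ + 1.08σ.
Subtracting: σ = (75 − -20)/(1.08 − (-0.9945)) = 45.788.
Then μ = -20 − (-0.9945)·45.788 = 25.534.
Precision τ = 1/σ² = 1/45.79² = 0.000477.

μ = 25.534, τ = 0.000477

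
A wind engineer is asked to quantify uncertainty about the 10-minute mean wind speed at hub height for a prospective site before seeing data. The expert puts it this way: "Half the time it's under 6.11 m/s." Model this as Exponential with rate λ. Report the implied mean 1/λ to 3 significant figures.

mean ≈ 8.81 m/s

Exponential median = ln 2 / λ, so λ = ln 2 / 6.11 = 0.113.
Mean = 1/λ = 8.81 m/s.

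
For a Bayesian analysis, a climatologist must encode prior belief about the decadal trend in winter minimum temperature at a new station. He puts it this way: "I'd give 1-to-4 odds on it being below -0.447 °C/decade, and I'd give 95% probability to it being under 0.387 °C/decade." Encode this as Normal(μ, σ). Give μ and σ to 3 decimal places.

μ = -0.165, σ = 0.335

The p-quantile of Normal(μ,σ) is μ + z_p·σ, with z_{0.2} = -0.8416 and z_{0.95} = 1.645.
Eliminate σ: μ = (z₂·x₁ − z₁·x₂)/(z₂ − z₁) = (1.645·-0.447 − (-0.8416)·0.387)/2.486 = -0.165.
Then σ = (x₂ − x₁)/(z₂ − z₁) = (0.387 − -0.447)/2.486 = 0.335.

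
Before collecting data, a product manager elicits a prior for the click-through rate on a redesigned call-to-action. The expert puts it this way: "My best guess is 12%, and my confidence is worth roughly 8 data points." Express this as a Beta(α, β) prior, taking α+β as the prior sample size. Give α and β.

α = 0.96, β = 7.04

Under the effective-sample-size interpretation, Beta(α, β) has prior mean α/(α+β) and prior sample size α+β.
So α+β = 8 and α/(α+β) = 0.12, giving α = 0.12·8 = 0.96 and β = 8 − 0.96 = 7.04.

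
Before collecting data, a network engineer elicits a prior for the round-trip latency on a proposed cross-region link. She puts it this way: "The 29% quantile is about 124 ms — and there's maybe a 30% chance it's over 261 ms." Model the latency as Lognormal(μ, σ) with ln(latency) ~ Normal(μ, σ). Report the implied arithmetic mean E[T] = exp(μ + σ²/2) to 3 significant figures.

E[T] ≈ 231 ms

If T ~ Lognormal(μ,σ) then ln T ~ Normal(μ,σ), so the p-quantile of ln T is μ + z_p·σ.
ln(124) = 4.82 and ln(261) = 5.565; z_{0.29} = -0.5534, z_{0.7} = 0.5244.
σ = (5.565 − 4.82)/(0.5244 − (-0.5534)) = 0.691.
μ = 4.82 − (-0.5534)·0.691 = 5.202.
E[T] = exp(μ + σ²/2) = exp(5.202 + 0.2384) = 231 ms.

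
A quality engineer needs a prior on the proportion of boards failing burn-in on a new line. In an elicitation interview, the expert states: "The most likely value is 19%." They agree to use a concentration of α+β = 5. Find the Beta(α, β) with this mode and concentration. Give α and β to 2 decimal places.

α = 1.57, β = 3.43

For α,β > 1 the Beta mode is (α−1)/(α+β−2). With α+β = 5, the mode is (α−1)/3.
Set (α−1)/3 = 0.19 → α = 1 + 0.19·3 = 1.57.
β = 5 − α = 3.43.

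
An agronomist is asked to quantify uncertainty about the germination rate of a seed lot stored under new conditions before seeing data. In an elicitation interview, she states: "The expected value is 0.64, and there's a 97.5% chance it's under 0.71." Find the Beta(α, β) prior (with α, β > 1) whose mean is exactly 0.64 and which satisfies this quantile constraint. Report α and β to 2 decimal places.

α ≈ 109.70, β ≈ 61.71

With mean 0.64 fixed, write α = 0.64s, β = 0.36s where s = α+β.
Need P(θ < 0.71) = 0.975 under Beta(0.64s, 0.36s). Normal approximation: (q−m)/√(m(1−m)/s) ≈ z_{0.975} = 1.96, so s ≈ 0.64·0.36·(1.96)²/(0.71−0.64)² = 180.6.
At s = 180.6: P(θ<0.71) ≈ 0.978. Adjusting to match 0.975 gives s ≈ 171.41.
So α = 0.64·171.41 ≈ 109.70, β = 0.36·171.41 ≈ 61.71.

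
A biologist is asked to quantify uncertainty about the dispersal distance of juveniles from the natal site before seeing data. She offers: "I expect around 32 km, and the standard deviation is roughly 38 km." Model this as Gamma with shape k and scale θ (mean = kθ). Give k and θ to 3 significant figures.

k ≈ 0.709, θ ≈ 45.1

For Gamma(k, scale θ): mean = kθ, variance = kθ², so CV = 1/√k.
CV = SD/mean = 38/32 = 1.188, hence k = 1/CV² = 0.709.
Then θ = mean/k = 32/0.709 = 45.1.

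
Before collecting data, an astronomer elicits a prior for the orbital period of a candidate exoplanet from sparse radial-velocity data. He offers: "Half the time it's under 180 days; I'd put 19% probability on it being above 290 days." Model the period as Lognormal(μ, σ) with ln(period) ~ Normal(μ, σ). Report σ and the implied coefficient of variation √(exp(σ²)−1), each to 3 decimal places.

σ ≈ 0.543, CV ≈ 0.586

If T ~ Lognormal(μ,σ) then ln T ~ Normal(μ,σ), so the p-quantile of ln T is μ + z_p·σ.
ln(180) = 5.193 and ln(290) = 5.67; z_{0.5} = 0, z_{0.81} = 0.8779.
σ = (5.67 − 5.193)/(0.8779 − (0)) = 0.543.
μ = 5.193 − (0)·0.543 = 5.193.
CV = √(exp(σ²)−1) = √(exp(0.2951)−1) = 0.586.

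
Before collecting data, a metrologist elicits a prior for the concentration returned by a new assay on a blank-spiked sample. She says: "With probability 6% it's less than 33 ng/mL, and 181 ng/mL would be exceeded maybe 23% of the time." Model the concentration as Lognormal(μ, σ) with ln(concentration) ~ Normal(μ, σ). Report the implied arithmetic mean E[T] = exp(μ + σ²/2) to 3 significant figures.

If T ~ Lognormal(μ,σ) then ln T ~ Normal(μ,σ), so the p-quantile of ln T is μ + z_p·σ.
ln(33) = 3.497 and ln(181) = 5.198; z_{0.06} = -1.555, z_{0.77} = 0.7388.
σ = (5.198 − 3.497)/(0.7388 − (-1.555)) = 0.742.
μ = 3.497 − (-1.555)·0.742 = 4.650.
E[T] = exp(μ + σ²/2) = exp(4.650 + 0.2753) = 138 ng/mL.

E[T] ≈ 138 ng/mL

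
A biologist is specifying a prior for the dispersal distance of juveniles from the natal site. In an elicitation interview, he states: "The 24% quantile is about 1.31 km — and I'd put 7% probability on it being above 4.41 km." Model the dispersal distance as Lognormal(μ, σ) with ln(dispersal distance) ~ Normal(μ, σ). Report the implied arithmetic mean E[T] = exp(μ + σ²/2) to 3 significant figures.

E[T] ≈ 2.27 km

If T ~ Lognormal(μ,σ) then ln T ~ Normal(μ,σ), so the p-quantile of ln T is μ + z_p·σ.
ln(1.31) = 0.27 and ln(4.41) = 1.484; z_{0.24} = -0.7063, z_{0.93} = 1.476.
σ = (1.484 − 0.27)/(1.476 − (-0.7063)) = 0.556.
μ = 0.27 − (-0.7063)·0.556 = 0.663.
E[T] = exp(μ + σ²/2) = exp(0.663 + 0.1547) = 2.27 km.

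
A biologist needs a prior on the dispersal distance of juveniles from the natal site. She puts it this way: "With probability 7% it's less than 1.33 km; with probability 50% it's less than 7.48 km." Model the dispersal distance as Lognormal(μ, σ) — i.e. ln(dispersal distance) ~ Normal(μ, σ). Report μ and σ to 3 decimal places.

If T ~ Lognormal(μ,σ) then ln T ~ Normal(μ,σ), so the p-quantile of ln T is μ + z_p·σ.
ln(1.33) = 0.2852 and ln(7.48) = 2.012; z_{0.07} = -1.476, z_{0.5} = 0.
σ = (2.012 − 0.2852)/(0 − (-1.476)) = 1.170.
μ = 0.2852 − (-1.476)·1.170 = 2.012.

μ ≈ 2.012, σ ≈ 1.170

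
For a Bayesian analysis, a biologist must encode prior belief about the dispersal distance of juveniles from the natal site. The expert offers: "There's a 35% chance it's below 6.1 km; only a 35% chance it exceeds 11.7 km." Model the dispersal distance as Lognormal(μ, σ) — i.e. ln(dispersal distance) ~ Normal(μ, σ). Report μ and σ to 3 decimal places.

μ ≈ 2.134, σ ≈ 0.845

If T ~ Lognormal(μ,σ) then ln T ~ Normal(μ,σ), so the p-quantile of ln T is μ + z_p·σ.
ln(6.1) = 1.808 and ln(11.7) = 2.46; z_{0.35} = -0.3853, z_{0.65} = 0.3853.
σ = (2.46 − 1.808)/(0.3853 − (-0.3853)) = 0.845.
μ = 1.808 − (-0.3853)·0.845 = 2.134.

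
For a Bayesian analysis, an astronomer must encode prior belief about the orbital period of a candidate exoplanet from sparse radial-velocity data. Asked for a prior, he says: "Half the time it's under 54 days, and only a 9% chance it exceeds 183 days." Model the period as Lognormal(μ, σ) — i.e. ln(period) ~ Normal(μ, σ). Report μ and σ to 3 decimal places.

μ ≈ 3.989, σ ≈ 0.910

If T ~ Lognormal(μ,σ) then ln T ~ Normal(μ,σ), so the p-quantile of ln T is μ + z_p·σ.
ln(54) = 3.989 and ln(183) = 5.209; z_{0.5} = 0, z_{0.91} = 1.341.
σ = (5.209 − 3.989)/(1.341 − (0)) = 0.910.
μ = 3.989 − (0)·0.910 = 3.989.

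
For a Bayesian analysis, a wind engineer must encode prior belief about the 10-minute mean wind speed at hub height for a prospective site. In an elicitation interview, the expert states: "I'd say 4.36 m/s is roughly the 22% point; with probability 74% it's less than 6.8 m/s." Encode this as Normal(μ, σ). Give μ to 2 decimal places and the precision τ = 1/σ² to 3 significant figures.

For Normal(μ,σ), the p-quantile is μ + z_p·σ. Here z_{0.22} = -0.7722, z_{0.74} = 0.6433.
So 4.36 = μ − 0.7722σ and 6.8 = μ + 0.6433σ.
Subtracting: σ = (6.8 − 4.36)/(0.6433 − (-0.7722)) = 1.72.
Then μ = 4.36 − (-0.7722)·1.72 = 5.69.
Precision τ = 1/σ² = 1/1.724² = 0.337.

μ = 5.69, τ = 0.337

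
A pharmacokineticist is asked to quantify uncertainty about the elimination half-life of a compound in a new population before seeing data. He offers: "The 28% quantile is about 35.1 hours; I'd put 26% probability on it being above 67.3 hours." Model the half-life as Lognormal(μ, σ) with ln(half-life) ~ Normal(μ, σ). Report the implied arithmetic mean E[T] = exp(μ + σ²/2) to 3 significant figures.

E[T] ≈ 55.1 hours

If T ~ Lognormal(μ,σ) then ln T ~ Normal(μ,σ), so the p-quantile of ln T is μ + z_p·σ.
ln(35.1) = 3.558 and ln(67.3) = 4.209; z_{0.28} = -0.5828, z_{0.74} = 0.6433.
σ = (4.209 − 3.558)/(0.6433 − (-0.5828)) = 0.531.
μ = 3.558 − (-0.5828)·0.531 = 3.868.
E[T] = exp(μ + σ²/2) = exp(3.868 + 0.1409) = 55.1 hours.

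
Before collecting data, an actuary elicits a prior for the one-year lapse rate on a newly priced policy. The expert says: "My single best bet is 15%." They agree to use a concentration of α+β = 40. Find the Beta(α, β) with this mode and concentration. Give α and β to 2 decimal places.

α = 6.70, β = 33.30

For α,β > 1 the Beta mode is (α−1)/(α+β−2). With α+β = 40, the mode is (α−1)/38.
Set (α−1)/38 = 0.15 → α = 1 + 0.15·38 = 6.70.
β = 40 − α = 33.30.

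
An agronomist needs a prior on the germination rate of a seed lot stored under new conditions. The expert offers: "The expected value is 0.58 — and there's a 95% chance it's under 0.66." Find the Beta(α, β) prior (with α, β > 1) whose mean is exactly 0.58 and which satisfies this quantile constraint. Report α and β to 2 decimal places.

With mean 0.58 fixed, write α = 0.58s, β = 0.42s where s = α+β.
Need P(θ < 0.66) = 0.95 under Beta(0.58s, 0.42s). Normal approximation: (q−m)/√(m(1−m)/s) ≈ z_{0.95} = 1.64, so s ≈ 0.58·0.42·(1.64)²/(0.66−0.58)² = 103.0.
At s = 103.0: P(θ<0.66) ≈ 0.953. Adjusting to match 0.95 gives s ≈ 99.77.
So α = 0.58·99.77 ≈ 57.87, β = 0.42·99.77 ≈ 41.90.

α ≈ 57.87, β ≈ 41.90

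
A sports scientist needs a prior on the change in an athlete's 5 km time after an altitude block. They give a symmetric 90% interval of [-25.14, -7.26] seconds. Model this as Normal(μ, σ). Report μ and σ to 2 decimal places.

A symmetric 90% interval runs μ ± z·σ with z = 1.645.
Half-width = 8.94, so σ = 8.94/1.645 = 5.44.
μ is the interval midpoint, -16.20.

μ = -16.20, σ = 5.44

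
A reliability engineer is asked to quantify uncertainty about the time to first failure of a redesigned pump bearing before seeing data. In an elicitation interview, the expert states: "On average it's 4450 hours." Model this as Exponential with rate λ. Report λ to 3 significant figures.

λ ≈ 0.000225

Exponential mean = 1/λ, so λ = 1/4450.0 = 0.000225.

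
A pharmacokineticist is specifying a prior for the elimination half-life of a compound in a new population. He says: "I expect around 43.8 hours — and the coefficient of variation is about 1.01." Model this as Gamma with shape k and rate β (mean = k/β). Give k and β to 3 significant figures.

For Gamma(k, rate β): mean = k/β, variance = k/β², so CV = 1/√k.
CV = 1.01, hence k = 1/CV² = 0.98.
Then β = k/mean = 0.98/43.8 = 0.0224.

k ≈ 0.98, β ≈ 0.0224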